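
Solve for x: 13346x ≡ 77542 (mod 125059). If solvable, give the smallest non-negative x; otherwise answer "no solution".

First find gcd(13346, 125059):
125059 = 9×13346 + 4945
13346 = 2×4945 + 3456
4945 = 1×3456 + 1489
3456 = 2×1489 + 478
1489 = 3×478 + 55
478 = 8×55 + 38
55 = 1×38 + 17
38 = 2×17 + 4
17 = 4×4 + 1
4 = 4×1 + 0
gcd = 1, so a unique solution mod 125059 exists.
Back-substitute for the Bézout coefficients:
1 = 17 − 4·4
1 = −4·38 + 9·17
1 = 9·55 − 13·38
1 = −13·478 + 113·55
1 = 113·1489 − 352·478
1 = −352·3456 + 817·1489
1 = 817·4945 − 1169·3456
1 = −1169·13346 + 3155·4945
1 = 3155·125059 − 29564·13346
So 13346·(-29564) ≡ 1 (mod 125059), giving 13346⁻¹ ≡ 95495.
x ≡ 13346⁻¹·77542 ≡ 95495·77542 ≡ 4841 (mod 125059).

4841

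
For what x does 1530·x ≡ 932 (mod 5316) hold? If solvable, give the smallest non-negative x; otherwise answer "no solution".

no solution

gcd(1530, 5316):
5316 = 3*1530 + 726
1530 = 2*726 + 78
726 = 9*78 + 24
78 = 3*24 + 6
24 = 4*6 + 0
gcd = 6, but 6 ∤ 932, so the congruence has no solution.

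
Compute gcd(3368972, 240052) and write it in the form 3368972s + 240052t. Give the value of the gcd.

4

Euclidean algorithm:
3368972 = 14·240052 + 8244
240052 = 29·8244 + 976
8244 = 8·976 + 436
976 = 2·436 + 104
436 = 4·104 + 20
104 = 5·20 + 4
20 = 5·4 + 0
gcd(3368972, 240052) = 4.
Working backward:
4 = 104 − 5·20
4 = −5·436 + 21·104
4 = 21·976 − 47·436
4 = −47·8244 + 397·976
4 = 397·240052 − 11560·8244
4 = −11560·3368972 + 162237·240052
So 4 = (-11560)·3368972 + (162237)·240052.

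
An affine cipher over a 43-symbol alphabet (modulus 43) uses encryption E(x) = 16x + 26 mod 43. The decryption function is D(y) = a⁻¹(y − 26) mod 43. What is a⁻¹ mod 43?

35

Extended Euclidean algorithm:
43 = 2×16 + 11
16 = 1×11 + 5
11 = 2×5 + 1
5 = 5×1 + 0
The gcd is 1. Working backward:
1 = 11 − 2·5
1 = −2·16 + 3·11
1 = 3·43 − 8·16
Thus 16·(-8) ≡ 1 (mod 43); reducing, -8 mod 43 = 35.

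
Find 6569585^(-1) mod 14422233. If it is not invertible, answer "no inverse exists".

9802388

gcd(14422233, 6569585) by repeated division:
14422233 = 2*6569585 + 1283063
6569585 = 5*1283063 + 154270
1283063 = 8*154270 + 48903
154270 = 3*48903 + 7561
48903 = 6*7561 + 3537
7561 = 2*3537 + 487
3537 = 7*487 + 128
487 = 3*128 + 103
128 = 1*103 + 25
103 = 4*25 + 3
25 = 8*3 + 1
3 = 3*1 + 0
The gcd is 1. Working backward:
1 = 25 − 8·3
1 = −8·103 + 33·25
1 = 33·128 − 41·103
1 = −41·487 + 156·128
1 = 156·3537 − 1133·487
1 = −1133·7561 + 2422·3537
1 = 2422·48903 − 15665·7561
1 = −15665·154270 + 49417·48903
1 = 49417·1283063 − 411001·154270
1 = −411001·6569585 + 2104422·1283063
1 = 2104422·14422233 − 4619845·6569585
Hence 6569585⁻¹ ≡ -4619845 ≡ 9802388 (mod 14422233).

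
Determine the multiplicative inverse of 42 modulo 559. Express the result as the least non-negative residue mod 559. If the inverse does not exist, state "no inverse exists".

Extended Euclidean algorithm:
559 = 13×42 + 13
42 = 3×13 + 3
13 = 4×3 + 1
3 = 3×1 + 0
Since gcd(42, 559) = 1, back-substitute to write 1 as a combination:
1 = 13 − 4·3
1 = −4·42 + 13·13
1 = 13·559 − 173·42
So 42·(-173) ≡ 1 (mod 559), and -173 ≡ 386 (mod 559).

386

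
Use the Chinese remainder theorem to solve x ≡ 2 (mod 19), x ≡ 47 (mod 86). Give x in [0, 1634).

477

Write x = 2 + 19·k. Then 19·k ≡ 47 − 2 ≡ 45 (mod 86).
Need 19⁻¹ mod 86. Extended Euclid on (86, 19):
86 = 4·19 + 10
19 = 1·10 + 9
10 = 1·9 + 1
9 = 9·1 + 0
Back-substitute:
1 = 10 − 9
1 = −19 + 2·10
1 = 2·86 − 9·19
19⁻¹ ≡ 77 (mod 86), so k ≡ 77·45 ≡ 25 (mod 86).
x = 2 + 19·25 = 477.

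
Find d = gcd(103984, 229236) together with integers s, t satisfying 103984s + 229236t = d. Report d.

4

Euclidean algorithm:
229236 = 2×103984 + 21268
103984 = 4×21268 + 18912
21268 = 1×18912 + 2356
18912 = 8×2356 + 64
2356 = 36×64 + 52
64 = 1×52 + 12
52 = 4×12 + 4
12 = 3×4 + 0
gcd(103984, 229236) = 4.
Working backward:
4 = 52 − 4·12
4 = −4·64 + 5·52
4 = 5·2356 − 184·64
4 = −184·18912 + 1477·2356
4 = 1477·21268 − 1661·18912
4 = −1661·103984 + 8121·21268
4 = 8121·229236 − 17903·103984
So 4 = (8121)·229236 + (-17903)·103984.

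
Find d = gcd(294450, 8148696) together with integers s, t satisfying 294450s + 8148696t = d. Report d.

6

Repeated division:
8148696 = 27*294450 + 198546
294450 = 1*198546 + 95904
198546 = 2*95904 + 6738
95904 = 14*6738 + 1572
6738 = 4*1572 + 450
1572 = 3*450 + 222
450 = 2*222 + 6
222 = 37*6 + 0
gcd(294450, 8148696) = 6.
Working backward:
6 = 450 − 2·222
6 = −2·1572 + 7·450
6 = 7·6738 − 30·1572
6 = −30·95904 + 427·6738
6 = 427·198546 − 884·95904
6 = −884·294450 + 1311·198546
6 = 1311·8148696 − 36281·294450
So 6 = (1311)·8148696 + (-36281)·294450.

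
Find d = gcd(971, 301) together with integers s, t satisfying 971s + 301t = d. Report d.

Repeated division:
971 = 3×301 + 68
301 = 4×68 + 29
68 = 2×29 + 10
29 = 2×10 + 9
10 = 1×9 + 1
9 = 9×1 + 0
gcd(971, 301) = 1.
Working backward:
1 = 10 − 9
1 = −29 + 3·10
1 = 3·68 − 7·29
1 = −7·301 + 31·68
1 = 31·971 − 100·301
So 1 = (31)·971 + (-100)·301.

1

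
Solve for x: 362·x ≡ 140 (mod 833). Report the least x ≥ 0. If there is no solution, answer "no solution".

28

First find gcd(362, 833):
833 = 2*362 + 109
362 = 3*109 + 35
109 = 3*35 + 4
35 = 8*4 + 3
4 = 1*3 + 1
3 = 3*1 + 0
gcd = 1, so a unique solution mod 833 exists.
Back-substitute for the Bézout coefficients:
1 = 4 − 3
1 = −35 + 9·4
1 = 9·109 − 28·35
1 = −28·362 + 93·109
1 = 93·833 − 214·362
So 362·(-214) ≡ 1 (mod 833), giving 362⁻¹ ≡ 619.
x ≡ 362⁻¹·140 ≡ 619·140 ≡ 28 (mod 833).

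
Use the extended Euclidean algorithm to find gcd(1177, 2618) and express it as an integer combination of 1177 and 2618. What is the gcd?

Apply Euclid's algorithm to 2618 and 1177:
2618 = 2*1177 + 264
1177 = 4*264 + 121
264 = 2*121 + 22
121 = 5*22 + 11
22 = 2*11 + 0
gcd(1177, 2618) = 11.
Working backward:
11 = 121 − 5·22
11 = −5·264 + 11·121
11 = 11·1177 − 49·264
11 = −49·2618 + 109·1177
So 11 = (-49)·2618 + (109)·1177.

11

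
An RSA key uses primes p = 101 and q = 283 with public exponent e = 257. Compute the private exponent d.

φ(n) = (p−1)(q−1) = 100·282 = 28200.
Need d with 257·d ≡ 1 (mod 28200). Apply the extended Euclidean algorithm:
28200 = 109×257 + 187
257 = 1×187 + 70
187 = 2×70 + 47
70 = 1×47 + 23
47 = 2×23 + 1
23 = 23×1 + 0
Back-substitute:
1 = 47 − 2·23
1 = −2·70 + 3·47
1 = 3·187 − 8·70
1 = −8·257 + 11·187
1 = 11·28200 − 1207·257
So 257·(-1207) ≡ 1 (mod 28200), hence d ≡ -1207 ≡ 26993 (mod 28200).

26993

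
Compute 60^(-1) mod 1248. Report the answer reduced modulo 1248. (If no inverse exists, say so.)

Euclidean algorithm on 1248, 60:
1248 = 20·60 + 48
60 = 1·48 + 12
48 = 4·12 + 0
The gcd is 12, not 1, hence no inverse exists.

no inverse exists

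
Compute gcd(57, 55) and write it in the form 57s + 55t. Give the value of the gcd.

1

Apply Euclid's algorithm to 57 and 55:
57 = 1*55 + 2
55 = 27*2 + 1
2 = 2*1 + 0
gcd(57, 55) = 1.
Back-substituting:
1 = 55 − 27·2
1 = −27·57 + 28·55
So 1 = (-27)·57 + (28)·55.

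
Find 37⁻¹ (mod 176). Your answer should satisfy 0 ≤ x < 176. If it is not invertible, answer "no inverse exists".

157

Extended Euclidean algorithm:
176 = 4*37 + 28
37 = 1*28 + 9
28 = 3*9 + 1
9 = 9*1 + 0
Since gcd(37, 176) = 1, back-substitute to write 1 as a combination:
1 = 28 − 3·9
1 = −3·37 + 4·28
1 = 4·176 − 19·37
So 37·(-19) ≡ 1 (mod 176), and -19 ≡ 157 (mod 176).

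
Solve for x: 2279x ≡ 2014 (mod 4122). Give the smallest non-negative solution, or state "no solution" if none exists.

First find gcd(2279, 4122):
4122 = 1×2279 + 1843
2279 = 1×1843 + 436
1843 = 4×436 + 99
436 = 4×99 + 40
99 = 2×40 + 19
40 = 2×19 + 2
19 = 9×2 + 1
2 = 2×1 + 0
gcd = 1, so a unique solution mod 4122 exists.
Back-substitute for the Bézout coefficients:
1 = 19 − 9·2
1 = −9·40 + 19·19
1 = 19·99 − 47·40
1 = −47·436 + 207·99
1 = 207·1843 − 875·436
1 = −875·2279 + 1082·1843
1 = 1082·4122 − 1957·2279
So 2279·(-1957) ≡ 1 (mod 4122), giving 2279⁻¹ ≡ 2165.
x ≡ 2279⁻¹·2014 ≡ 2165·2014 ≡ 3356 (mod 4122).

3356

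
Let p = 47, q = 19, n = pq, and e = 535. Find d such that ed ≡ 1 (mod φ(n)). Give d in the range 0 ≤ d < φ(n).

φ(n) = (p−1)(q−1) = 46·18 = 828.
Need d with 535·d ≡ 1 (mod 828). Apply the extended Euclidean algorithm:
828 = 1×535 + 293
535 = 1×293 + 242
293 = 1×242 + 51
242 = 4×51 + 38
51 = 1×38 + 13
38 = 2×13 + 12
13 = 1×12 + 1
12 = 12×1 + 0
Back-substitute:
1 = 13 − 12
1 = −38 + 3·13
1 = 3·51 − 4·38
1 = −4·242 + 19·51
1 = 19·293 − 23·242
1 = −23·535 + 42·293
1 = 42·828 − 65·535
So 535·(-65) ≡ 1 (mod 828), hence d ≡ -65 ≡ 763 (mod 828).

763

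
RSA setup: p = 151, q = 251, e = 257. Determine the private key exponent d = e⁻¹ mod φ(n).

φ(n) = (p−1)(q−1) = 150·250 = 37500.
Need d with 257·d ≡ 1 (mod 37500). Apply the extended Euclidean algorithm:
37500 = 145·257 + 235
257 = 1·235 + 22
235 = 10·22 + 15
22 = 1·15 + 7
15 = 2·7 + 1
7 = 7·1 + 0
Back-substitute:
1 = 15 − 2·7
1 = −2·22 + 3·15
1 = 3·235 − 32·22
1 = −32·257 + 35·235
1 = 35·37500 − 5107·257
So 257·(-5107) ≡ 1 (mod 37500), hence d ≡ -5107 ≡ 32393 (mod 37500).

32393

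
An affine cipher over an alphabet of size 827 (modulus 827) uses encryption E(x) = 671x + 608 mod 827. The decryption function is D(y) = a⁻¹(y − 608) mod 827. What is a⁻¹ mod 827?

440

gcd(827, 671) by repeated division:
827 = 1*671 + 156
671 = 4*156 + 47
156 = 3*47 + 15
47 = 3*15 + 2
15 = 7*2 + 1
2 = 2*1 + 0
gcd = 1, so the inverse exists. Back-substitute:
1 = 15 − 7·2
1 = −7·47 + 22·15
1 = 22·156 − 73·47
1 = −73·671 + 314·156
1 = 314·827 − 387·671
Thus 671·(-387) ≡ 1 (mod 827); reducing, -387 mod 827 = 440.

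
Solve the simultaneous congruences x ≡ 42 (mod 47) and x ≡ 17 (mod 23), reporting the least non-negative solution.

1029

Write x = 42 + 47·k. Then 47·k ≡ 17 − 42 ≡ 21 (mod 23).
Need 47⁻¹ mod 23. Extended Euclid on (23, 1):
23 = 23·1 + 0
47⁻¹ ≡ 1 (mod 23), so k ≡ 1·21 ≡ 21 (mod 23).
x = 42 + 47·21 = 1029.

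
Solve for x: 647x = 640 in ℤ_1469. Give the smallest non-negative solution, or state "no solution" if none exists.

First find gcd(647, 1469):
1469 = 2×647 + 175
647 = 3×175 + 122
175 = 1×122 + 53
122 = 2×53 + 16
53 = 3×16 + 5
16 = 3×5 + 1
5 = 5×1 + 0
gcd = 1, so a unique solution mod 1469 exists.
Back-substitute for the Bézout coefficients:
1 = 16 − 3·5
1 = −3·53 + 10·16
1 = 10·122 − 23·53
1 = −23·175 + 33·122
1 = 33·647 − 122·175
1 = −122·1469 + 277·647
So 647·(277) ≡ 1 (mod 1469), giving 647⁻¹ ≡ 277.
x ≡ 647⁻¹·640 ≡ 277·640 ≡ 1000 (mod 1469).

1000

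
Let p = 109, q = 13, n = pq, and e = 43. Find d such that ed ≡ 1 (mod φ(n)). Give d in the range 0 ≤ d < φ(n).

φ(n) = (p−1)(q−1) = 108·12 = 1296.
Need d with 43·d ≡ 1 (mod 1296). Apply the extended Euclidean algorithm:
1296 = 30*43 + 6
43 = 7*6 + 1
6 = 6*1 + 0
Back-substitute:
1 = 43 − 7·6
1 = −7·1296 + 211·43
So 43·211 ≡ 1 (mod 1296), hence d = 211.

211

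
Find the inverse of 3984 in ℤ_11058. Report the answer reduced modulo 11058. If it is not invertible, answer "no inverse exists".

no inverse exists

Compute gcd(3984, 11058):
11058 = 2*3984 + 3090
3984 = 1*3090 + 894
3090 = 3*894 + 408
894 = 2*408 + 78
408 = 5*78 + 18
78 = 4*18 + 6
18 = 3*6 + 0
The gcd is 6, not 1, hence no inverse exists.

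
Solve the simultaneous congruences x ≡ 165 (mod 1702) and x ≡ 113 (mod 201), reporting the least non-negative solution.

13781

Write x = 165 + 1702·k. Then 1702·k ≡ 113 − 165 ≡ 149 (mod 201).
Need 1702⁻¹ mod 201. Extended Euclid on (201, 94):
201 = 2×94 + 13
94 = 7×13 + 3
13 = 4×3 + 1
3 = 3×1 + 0
Back-substitute:
1 = 13 − 4·3
1 = −4·94 + 29·13
1 = 29·201 − 62·94
1702⁻¹ ≡ 139 (mod 201), so k ≡ 139·149 ≡ 8 (mod 201).
x = 165 + 1702·8 = 13781.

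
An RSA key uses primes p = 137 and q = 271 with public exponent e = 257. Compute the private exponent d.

φ(n) = (p−1)(q−1) = 136·270 = 36720.
Need d with 257·d ≡ 1 (mod 36720). Apply the extended Euclidean algorithm:
36720 = 142*257 + 226
257 = 1*226 + 31
226 = 7*31 + 9
31 = 3*9 + 4
9 = 2*4 + 1
4 = 4*1 + 0
Back-substitute:
1 = 9 − 2·4
1 = −2·31 + 7·9
1 = 7·226 − 51·31
1 = −51·257 + 58·226
1 = 58·36720 − 8287·257
So 257·(-8287) ≡ 1 (mod 36720), hence d ≡ -8287 ≡ 28433 (mod 36720).

28433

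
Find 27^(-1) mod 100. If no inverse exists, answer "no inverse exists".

Apply the Euclidean algorithm to 100 and 27:
100 = 3·27 + 19
27 = 1·19 + 8
19 = 2·8 + 3
8 = 2·3 + 2
3 = 1·2 + 1
2 = 2·1 + 0
The gcd is 1. Working backward:
1 = 3 − 2
1 = −8 + 3·3
1 = 3·19 − 7·8
1 = −7·27 + 10·19
1 = 10·100 − 37·27
So 27·(-37) ≡ 1 (mod 100), and -37 ≡ 63 (mod 100).

63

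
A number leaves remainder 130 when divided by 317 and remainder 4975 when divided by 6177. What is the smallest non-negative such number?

Write x = 130 + 317·k. Then 317·k ≡ 4975 − 130 ≡ 4845 (mod 6177).
Need 317⁻¹ mod 6177. Extended Euclid on (6177, 317):
6177 = 19*317 + 154
317 = 2*154 + 9
154 = 17*9 + 1
9 = 9*1 + 0
Back-substitute:
1 = 154 − 17·9
1 = −17·317 + 35·154
1 = 35·6177 − 682·317
317⁻¹ ≡ 5495 (mod 6177), so k ≡ 5495·4845 ≡ 405 (mod 6177).
x = 130 + 317·405 = 128515.

128515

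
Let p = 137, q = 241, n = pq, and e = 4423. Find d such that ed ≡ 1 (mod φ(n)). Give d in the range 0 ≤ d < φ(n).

6007

φ(n) = (p−1)(q−1) = 136·240 = 32640.
Need d with 4423·d ≡ 1 (mod 32640). Apply the extended Euclidean algorithm:
32640 = 7×4423 + 1679
4423 = 2×1679 + 1065
1679 = 1×1065 + 614
1065 = 1×614 + 451
614 = 1×451 + 163
451 = 2×163 + 125
163 = 1×125 + 38
125 = 3×38 + 11
38 = 3×11 + 5
11 = 2×5 + 1
5 = 5×1 + 0
Back-substitute:
1 = 11 − 2·5
1 = −2·38 + 7·11
1 = 7·125 − 23·38
1 = −23·163 + 30·125
1 = 30·451 − 83·163
1 = −83·614 + 113·451
1 = 113·1065 − 196·614
1 = −196·1679 + 309·1065
1 = 309·4423 − 814·1679
1 = −814·32640 + 6007·4423
So 4423·6007 ≡ 1 (mod 32640), hence d = 6007.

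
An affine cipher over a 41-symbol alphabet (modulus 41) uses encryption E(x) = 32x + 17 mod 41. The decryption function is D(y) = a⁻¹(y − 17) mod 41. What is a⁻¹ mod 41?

Apply the Euclidean algorithm to 41 and 32:
41 = 1*32 + 9
32 = 3*9 + 5
9 = 1*5 + 4
5 = 1*4 + 1
4 = 4*1 + 0
Since gcd(32, 41) = 1, back-substitute to write 1 as a combination:
1 = 5 − 4
1 = −9 + 2·5
1 = 2·32 − 7·9
1 = −7·41 + 9·32
So 32·9 ≡ 1 (mod 41).

9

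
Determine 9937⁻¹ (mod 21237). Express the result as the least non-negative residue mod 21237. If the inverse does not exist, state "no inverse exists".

18931

Run Euclid on (21237, 9937):
21237 = 2×9937 + 1363
9937 = 7×1363 + 396
1363 = 3×396 + 175
396 = 2×175 + 46
175 = 3×46 + 37
46 = 1×37 + 9
37 = 4×9 + 1
9 = 9×1 + 0
Since gcd(9937, 21237) = 1, back-substitute to write 1 as a combination:
1 = 37 − 4·9
1 = −4·46 + 5·37
1 = 5·175 − 19·46
1 = −19·396 + 43·175
1 = 43·1363 − 148·396
1 = −148·9937 + 1079·1363
1 = 1079·21237 − 2306·9937
Hence 9937⁻¹ ≡ -2306 ≡ 18931 (mod 21237).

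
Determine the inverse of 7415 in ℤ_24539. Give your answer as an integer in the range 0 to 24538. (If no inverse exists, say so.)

gcd(24539, 7415) by repeated division:
24539 = 3×7415 + 2294
7415 = 3×2294 + 533
2294 = 4×533 + 162
533 = 3×162 + 47
162 = 3×47 + 21
47 = 2×21 + 5
21 = 4×5 + 1
5 = 5×1 + 0
Since gcd(7415, 24539) = 1, back-substitute to write 1 as a combination:
1 = 21 − 4·5
1 = −4·47 + 9·21
1 = 9·162 − 31·47
1 = −31·533 + 102·162
1 = 102·2294 − 439·533
1 = −439·7415 + 1419·2294
1 = 1419·24539 − 4696·7415
Hence 7415⁻¹ ≡ -4696 ≡ 19843 (mod 24539).

19843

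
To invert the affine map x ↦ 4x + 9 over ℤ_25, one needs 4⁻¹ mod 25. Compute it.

19

Apply the Euclidean algorithm to 25 and 4:
25 = 6×4 + 1
4 = 4×1 + 0
The gcd is 1. Working backward:
1 = 25 − 6·4
Thus 4·(-6) ≡ 1 (mod 25); reducing, -6 mod 25 = 19.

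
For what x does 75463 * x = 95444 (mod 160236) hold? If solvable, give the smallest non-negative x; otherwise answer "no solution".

10616

First find gcd(75463, 160236):
160236 = 2·75463 + 9310
75463 = 8·9310 + 983
9310 = 9·983 + 463
983 = 2·463 + 57
463 = 8·57 + 7
57 = 8·7 + 1
7 = 7·1 + 0
gcd = 1, so a unique solution mod 160236 exists.
Back-substitute for the Bézout coefficients:
1 = 57 − 8·7
1 = −8·463 + 65·57
1 = 65·983 − 138·463
1 = −138·9310 + 1307·983
1 = 1307·75463 − 10594·9310
1 = −10594·160236 + 22495·75463
So 75463·(22495) ≡ 1 (mod 160236), giving 75463⁻¹ ≡ 22495.
x ≡ 75463⁻¹·95444 ≡ 22495·95444 ≡ 10616 (mod 160236).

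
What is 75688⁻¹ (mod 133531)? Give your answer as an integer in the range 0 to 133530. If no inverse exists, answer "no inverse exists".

7842

Extended Euclidean algorithm:
133531 = 1×75688 + 57843
75688 = 1×57843 + 17845
57843 = 3×17845 + 4308
17845 = 4×4308 + 613
4308 = 7×613 + 17
613 = 36×17 + 1
17 = 17×1 + 0
Since gcd(75688, 133531) = 1, back-substitute to write 1 as a combination:
1 = 613 − 36·17
1 = −36·4308 + 253·613
1 = 253·17845 − 1048·4308
1 = −1048·57843 + 3397·17845
1 = 3397·75688 − 4445·57843
1 = −4445·133531 + 7842·75688
So 75688·7842 ≡ 1 (mod 133531).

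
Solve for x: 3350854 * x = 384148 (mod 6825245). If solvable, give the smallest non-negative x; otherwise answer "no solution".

128502

First find gcd(3350854, 6825245):
6825245 = 2*3350854 + 123537
3350854 = 27*123537 + 15355
123537 = 8*15355 + 697
15355 = 22*697 + 21
697 = 33*21 + 4
21 = 5*4 + 1
4 = 4*1 + 0
gcd = 1, so a unique solution mod 6825245 exists.
Back-substitute for the Bézout coefficients:
1 = 21 − 5·4
1 = −5·697 + 166·21
1 = 166·15355 − 3657·697
1 = −3657·123537 + 29422·15355
1 = 29422·3350854 − 798051·123537
1 = −798051·6825245 + 1625524·3350854
So 3350854·(1625524) ≡ 1 (mod 6825245), giving 3350854⁻¹ ≡ 1625524.
x ≡ 3350854⁻¹·384148 ≡ 1625524·384148 ≡ 128502 (mod 6825245).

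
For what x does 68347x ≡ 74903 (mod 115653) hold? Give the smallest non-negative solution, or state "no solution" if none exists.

81554

First find gcd(68347, 115653):
115653 = 1·68347 + 47306
68347 = 1·47306 + 21041
47306 = 2·21041 + 5224
21041 = 4·5224 + 145
5224 = 36·145 + 4
145 = 36·4 + 1
4 = 4·1 + 0
gcd = 1, so a unique solution mod 115653 exists.
Back-substitute for the Bézout coefficients:
1 = 145 − 36·4
1 = −36·5224 + 1297·145
1 = 1297·21041 − 5224·5224
1 = −5224·47306 + 11745·21041
1 = 11745·68347 − 16969·47306
1 = −16969·115653 + 28714·68347
So 68347·(28714) ≡ 1 (mod 115653), giving 68347⁻¹ ≡ 28714.
x ≡ 68347⁻¹·74903 ≡ 28714·74903 ≡ 81554 (mod 115653).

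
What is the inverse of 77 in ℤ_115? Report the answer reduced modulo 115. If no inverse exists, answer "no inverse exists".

Apply the Euclidean algorithm to 115 and 77:
115 = 1·77 + 38
77 = 2·38 + 1
38 = 38·1 + 0
gcd = 1, so the inverse exists. Back-substitute:
1 = 77 − 2·38
1 = −2·115 + 3·77
So 77·3 ≡ 1 (mod 115).

3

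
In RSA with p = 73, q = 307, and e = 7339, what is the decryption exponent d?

φ(n) = (p−1)(q−1) = 72·306 = 22032.
Need d with 7339·d ≡ 1 (mod 22032). Apply the extended Euclidean algorithm:
22032 = 3·7339 + 15
7339 = 489·15 + 4
15 = 3·4 + 3
4 = 1·3 + 1
3 = 3·1 + 0
Back-substitute:
1 = 4 − 3
1 = −15 + 4·4
1 = 4·7339 − 1957·15
1 = −1957·22032 + 5875·7339
So 7339·5875 ≡ 1 (mod 22032), hence d = 5875.

5875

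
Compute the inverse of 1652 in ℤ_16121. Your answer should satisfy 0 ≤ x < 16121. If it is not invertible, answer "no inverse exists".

Compute gcd(1652, 16121):
16121 = 9*1652 + 1253
1652 = 1*1253 + 399
1253 = 3*399 + 56
399 = 7*56 + 7
56 = 8*7 + 0
The gcd is 7, not 1, hence no inverse exists.

no inverse exists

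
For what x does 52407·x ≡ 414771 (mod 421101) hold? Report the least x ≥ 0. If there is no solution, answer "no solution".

gcd(52407, 421101):
421101 = 8·52407 + 1845
52407 = 28·1845 + 747
1845 = 2·747 + 351
747 = 2·351 + 45
351 = 7·45 + 36
45 = 1·36 + 9
36 = 4·9 + 0
gcd = 9, but 9 ∤ 414771, so the congruence has no solution.

no solution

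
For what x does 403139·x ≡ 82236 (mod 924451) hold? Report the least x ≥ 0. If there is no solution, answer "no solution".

First find gcd(403139, 924451):
924451 = 2·403139 + 118173
403139 = 3·118173 + 48620
118173 = 2·48620 + 20933
48620 = 2·20933 + 6754
20933 = 3·6754 + 671
6754 = 10·671 + 44
671 = 15·44 + 11
44 = 4·11 + 0
gcd = 11 and 11 | 82236, so solutions exist. Divide through by 11: 36649x ≡ 7476 (mod 84041).
Now find 36649⁻¹ mod 84041:
84041 = 2*36649 + 10743
36649 = 3*10743 + 4420
10743 = 2*4420 + 1903
4420 = 2*1903 + 614
1903 = 3*614 + 61
614 = 10*61 + 4
61 = 15*4 + 1
4 = 4*1 + 0
Back-substitute:
1 = 61 − 15·4
1 = −15·614 + 151·61
1 = 151·1903 − 468·614
1 = −468·4420 + 1087·1903
1 = 1087·10743 − 2642·4420
1 = −2642·36649 + 9013·10743
1 = 9013·84041 − 20668·36649
So 36649·(-20668) ≡ 1 (mod 84041), i.e. 36649⁻¹ ≡ 63373.
Then x ≡ 63373·7476 ≡ 37431 (mod 84041); the smallest non-negative solution is x = 37431.

37431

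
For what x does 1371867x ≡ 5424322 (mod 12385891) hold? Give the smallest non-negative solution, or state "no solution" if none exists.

no solution

gcd(1371867, 12385891):
12385891 = 9*1371867 + 39088
1371867 = 35*39088 + 3787
39088 = 10*3787 + 1218
3787 = 3*1218 + 133
1218 = 9*133 + 21
133 = 6*21 + 7
21 = 3*7 + 0
gcd = 7, but 7 ∤ 5424322, so the congruence has no solution.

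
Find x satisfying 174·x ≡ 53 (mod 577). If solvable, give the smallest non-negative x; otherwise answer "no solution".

123

First find gcd(174, 577):
577 = 3*174 + 55
174 = 3*55 + 9
55 = 6*9 + 1
9 = 9*1 + 0
gcd = 1, so a unique solution mod 577 exists.
Back-substitute for the Bézout coefficients:
1 = 55 − 6·9
1 = −6·174 + 19·55
1 = 19·577 − 63·174
So 174·(-63) ≡ 1 (mod 577), giving 174⁻¹ ≡ 514.
x ≡ 174⁻¹·53 ≡ 514·53 ≡ 123 (mod 577).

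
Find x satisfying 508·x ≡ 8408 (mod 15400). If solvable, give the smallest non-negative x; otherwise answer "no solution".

First find gcd(508, 15400):
15400 = 30×508 + 160
508 = 3×160 + 28
160 = 5×28 + 20
28 = 1×20 + 8
20 = 2×8 + 4
8 = 2×4 + 0
gcd = 4 and 4 | 8408, so solutions exist. Divide through by 4: 127x ≡ 2102 (mod 3850).
Now find 127⁻¹ mod 3850:
3850 = 30·127 + 40
127 = 3·40 + 7
40 = 5·7 + 5
7 = 1·5 + 2
5 = 2·2 + 1
2 = 2·1 + 0
Back-substitute:
1 = 5 − 2·2
1 = −2·7 + 3·5
1 = 3·40 − 17·7
1 = −17·127 + 54·40
1 = 54·3850 − 1637·127
So 127·(-1637) ≡ 1 (mod 3850), i.e. 127⁻¹ ≡ 2213.
Then x ≡ 2213·2102 ≡ 926 (mod 3850); the smallest non-negative solution is x = 926.

926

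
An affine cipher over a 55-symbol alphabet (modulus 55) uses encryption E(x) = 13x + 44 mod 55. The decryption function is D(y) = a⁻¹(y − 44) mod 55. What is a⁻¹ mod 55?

17

Run Euclid on (55, 13):
55 = 4×13 + 3
13 = 4×3 + 1
3 = 3×1 + 0
The gcd is 1. Working backward:
1 = 13 − 4·3
1 = −4·55 + 17·13
So 13·17 ≡ 1 (mod 55).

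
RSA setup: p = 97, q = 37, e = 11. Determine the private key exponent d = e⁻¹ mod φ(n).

1571

φ(n) = (p−1)(q−1) = 96·36 = 3456.
Need d with 11·d ≡ 1 (mod 3456). Apply the extended Euclidean algorithm:
3456 = 314·11 + 2
11 = 5·2 + 1
2 = 2·1 + 0
Back-substitute:
1 = 11 − 5·2
1 = −5·3456 + 1571·11
So 11·1571 ≡ 1 (mod 3456), hence d = 1571.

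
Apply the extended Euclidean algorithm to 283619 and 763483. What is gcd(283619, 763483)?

Euclidean algorithm:
763483 = 2·283619 + 196245
283619 = 1·196245 + 87374
196245 = 2·87374 + 21497
87374 = 4·21497 + 1386
21497 = 15·1386 + 707
1386 = 1·707 + 679
707 = 1·679 + 28
679 = 24·28 + 7
28 = 4·7 + 0
gcd(283619, 763483) = 7.
Back-substituting:
7 = 679 − 24·28
7 = −24·707 + 25·679
7 = 25·1386 − 49·707
7 = −49·21497 + 760·1386
7 = 760·87374 − 3089·21497
7 = −3089·196245 + 6938·87374
7 = 6938·283619 − 10027·196245
7 = −10027·763483 + 26992·283619
So 7 = (-10027)·763483 + (26992)·283619.

7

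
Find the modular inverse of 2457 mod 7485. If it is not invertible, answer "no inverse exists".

Compute gcd(2457, 7485):
7485 = 3*2457 + 114
2457 = 21*114 + 63
114 = 1*63 + 51
63 = 1*51 + 12
51 = 4*12 + 3
12 = 4*3 + 0
gcd(2457, 7485) = 3 ≠ 1, so 2457 has no multiplicative inverse modulo 7485.

no inverse exists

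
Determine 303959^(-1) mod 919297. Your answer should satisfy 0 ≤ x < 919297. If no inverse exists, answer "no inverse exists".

24655

Extended Euclidean algorithm:
919297 = 3*303959 + 7420
303959 = 40*7420 + 7159
7420 = 1*7159 + 261
7159 = 27*261 + 112
261 = 2*112 + 37
112 = 3*37 + 1
37 = 37*1 + 0
Since gcd(303959, 919297) = 1, back-substitute to write 1 as a combination:
1 = 112 − 3·37
1 = −3·261 + 7·112
1 = 7·7159 − 192·261
1 = −192·7420 + 199·7159
1 = 199·303959 − 8152·7420
1 = −8152·919297 + 24655·303959
So 303959·24655 ≡ 1 (mod 919297).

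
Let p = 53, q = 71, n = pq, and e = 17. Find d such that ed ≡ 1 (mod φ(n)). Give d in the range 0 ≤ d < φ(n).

1713

φ(n) = (p−1)(q−1) = 52·70 = 3640.
Need d with 17·d ≡ 1 (mod 3640). Apply the extended Euclidean algorithm:
3640 = 214·17 + 2
17 = 8·2 + 1
2 = 2·1 + 0
Back-substitute:
1 = 17 − 8·2
1 = −8·3640 + 1713·17
So 17·1713 ≡ 1 (mod 3640), hence d = 1713.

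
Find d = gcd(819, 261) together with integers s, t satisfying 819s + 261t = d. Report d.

Euclidean algorithm:
819 = 3*261 + 36
261 = 7*36 + 9
36 = 4*9 + 0
gcd(819, 261) = 9.
Working backward:
9 = 261 − 7·36
9 = −7·819 + 22·261
So 9 = (-7)·819 + (22)·261.

9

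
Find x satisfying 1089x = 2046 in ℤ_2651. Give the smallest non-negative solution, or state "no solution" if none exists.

53

First find gcd(1089, 2651):
2651 = 2×1089 + 473
1089 = 2×473 + 143
473 = 3×143 + 44
143 = 3×44 + 11
44 = 4×11 + 0
gcd = 11 and 11 | 2046, so solutions exist. Divide through by 11: 99x ≡ 186 (mod 241).
Now find 99⁻¹ mod 241:
241 = 2*99 + 43
99 = 2*43 + 13
43 = 3*13 + 4
13 = 3*4 + 1
4 = 4*1 + 0
Back-substitute:
1 = 13 − 3·4
1 = −3·43 + 10·13
1 = 10·99 − 23·43
1 = −23·241 + 56·99
So 99⁻¹ ≡ 56 (mod 241).
Then x ≡ 56·186 ≡ 53 (mod 241); the smallest non-negative solution is x = 53.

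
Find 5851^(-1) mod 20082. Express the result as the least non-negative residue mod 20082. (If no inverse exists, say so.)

937

Run Euclid on (20082, 5851):
20082 = 3×5851 + 2529
5851 = 2×2529 + 793
2529 = 3×793 + 150
793 = 5×150 + 43
150 = 3×43 + 21
43 = 2×21 + 1
21 = 21×1 + 0
Since gcd(5851, 20082) = 1, back-substitute to write 1 as a combination:
1 = 43 − 2·21
1 = −2·150 + 7·43
1 = 7·793 − 37·150
1 = −37·2529 + 118·793
1 = 118·5851 − 273·2529
1 = −273·20082 + 937·5851
So 5851·937 ≡ 1 (mod 20082).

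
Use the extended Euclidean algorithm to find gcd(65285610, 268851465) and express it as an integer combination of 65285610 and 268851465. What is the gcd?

15

Repeated division:
268851465 = 4*65285610 + 7709025
65285610 = 8*7709025 + 3613410
7709025 = 2*3613410 + 482205
3613410 = 7*482205 + 237975
482205 = 2*237975 + 6255
237975 = 38*6255 + 285
6255 = 21*285 + 270
285 = 1*270 + 15
270 = 18*15 + 0
gcd(65285610, 268851465) = 15.
Back-substituting:
15 = 285 − 270
15 = −6255 + 22·285
15 = 22·237975 − 837·6255
15 = −837·482205 + 1696·237975
15 = 1696·3613410 − 12709·482205
15 = −12709·7709025 + 27114·3613410
15 = 27114·65285610 − 229621·7709025
15 = −229621·268851465 + 945598·65285610
So 15 = (-229621)·268851465 + (945598)·65285610.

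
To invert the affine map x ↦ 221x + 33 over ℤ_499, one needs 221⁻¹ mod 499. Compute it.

70

Run Euclid on (499, 221):
499 = 2·221 + 57
221 = 3·57 + 50
57 = 1·50 + 7
50 = 7·7 + 1
7 = 7·1 + 0
Since gcd(221, 499) = 1, back-substitute to write 1 as a combination:
1 = 50 − 7·7
1 = −7·57 + 8·50
1 = 8·221 − 31·57
1 = −31·499 + 70·221
So 221·70 ≡ 1 (mod 499).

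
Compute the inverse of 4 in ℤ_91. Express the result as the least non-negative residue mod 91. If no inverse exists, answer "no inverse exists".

23

Run Euclid on (91, 4):
91 = 22×4 + 3
4 = 1×3 + 1
3 = 3×1 + 0
gcd = 1, so the inverse exists. Back-substitute:
1 = 4 − 3
1 = −91 + 23·4
So 4·23 ≡ 1 (mod 91).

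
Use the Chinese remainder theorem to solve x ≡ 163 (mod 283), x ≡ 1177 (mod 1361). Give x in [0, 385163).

240713

Write x = 163 + 283·k. Then 283·k ≡ 1177 − 163 ≡ 1014 (mod 1361).
Need 283⁻¹ mod 1361. Extended Euclid on (1361, 283):
1361 = 4·283 + 229
283 = 1·229 + 54
229 = 4·54 + 13
54 = 4·13 + 2
13 = 6·2 + 1
2 = 2·1 + 0
Back-substitute:
1 = 13 − 6·2
1 = −6·54 + 25·13
1 = 25·229 − 106·54
1 = −106·283 + 131·229
1 = 131·1361 − 630·283
283⁻¹ ≡ 731 (mod 1361), so k ≡ 731·1014 ≡ 850 (mod 1361).
x = 163 + 283·850 = 240713.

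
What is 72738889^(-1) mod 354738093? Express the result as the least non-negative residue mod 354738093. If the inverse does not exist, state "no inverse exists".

Apply the Euclidean algorithm to 354738093 and 72738889:
354738093 = 4×72738889 + 63782537
72738889 = 1×63782537 + 8956352
63782537 = 7×8956352 + 1088073
8956352 = 8×1088073 + 251768
1088073 = 4×251768 + 81001
251768 = 3×81001 + 8765
81001 = 9×8765 + 2116
8765 = 4×2116 + 301
2116 = 7×301 + 9
301 = 33×9 + 4
9 = 2×4 + 1
4 = 4×1 + 0
Since gcd(72738889, 354738093) = 1, back-substitute to write 1 as a combination:
1 = 9 − 2·4
1 = −2·301 + 67·9
1 = 67·2116 − 471·301
1 = −471·8765 + 1951·2116
1 = 1951·81001 − 18030·8765
1 = −18030·251768 + 56041·81001
1 = 56041·1088073 − 242194·251768
1 = −242194·8956352 + 1993593·1088073
1 = 1993593·63782537 − 14197345·8956352
1 = −14197345·72738889 + 16190938·63782537
1 = 16190938·354738093 − 78961097·72738889
So 72738889·(-78961097) ≡ 1 (mod 354738093), and -78961097 ≡ 275776996 (mod 354738093).

275776996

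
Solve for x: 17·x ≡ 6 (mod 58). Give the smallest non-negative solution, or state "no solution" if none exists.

14

First find gcd(17, 58):
58 = 3×17 + 7
17 = 2×7 + 3
7 = 2×3 + 1
3 = 3×1 + 0
gcd = 1, so a unique solution mod 58 exists.
Back-substitute for the Bézout coefficients:
1 = 7 − 2·3
1 = −2·17 + 5·7
1 = 5·58 − 17·17
So 17·(-17) ≡ 1 (mod 58), giving 17⁻¹ ≡ 41.
x ≡ 17⁻¹·6 ≡ 41·6 ≡ 14 (mod 58).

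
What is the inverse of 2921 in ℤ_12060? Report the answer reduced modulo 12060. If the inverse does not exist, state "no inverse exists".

3881

gcd(12060, 2921) by repeated division:
12060 = 4·2921 + 376
2921 = 7·376 + 289
376 = 1·289 + 87
289 = 3·87 + 28
87 = 3·28 + 3
28 = 9·3 + 1
3 = 3·1 + 0
gcd = 1, so the inverse exists. Back-substitute:
1 = 28 − 9·3
1 = −9·87 + 28·28
1 = 28·289 − 93·87
1 = −93·376 + 121·289
1 = 121·2921 − 940·376
1 = −940·12060 + 3881·2921
So 2921·3881 ≡ 1 (mod 12060).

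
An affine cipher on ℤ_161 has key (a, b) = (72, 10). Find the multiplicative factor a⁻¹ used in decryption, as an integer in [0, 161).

123

gcd(161, 72) by repeated division:
161 = 2·72 + 17
72 = 4·17 + 4
17 = 4·4 + 1
4 = 4·1 + 0
gcd = 1, so the inverse exists. Back-substitute:
1 = 17 − 4·4
1 = −4·72 + 17·17
1 = 17·161 − 38·72
So 72·(-38) ≡ 1 (mod 161), and -38 ≡ 123 (mod 161).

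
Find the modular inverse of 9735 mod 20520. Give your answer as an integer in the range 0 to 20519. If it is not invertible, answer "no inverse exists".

Euclidean algorithm on 20520, 9735:
20520 = 2·9735 + 1050
9735 = 9·1050 + 285
1050 = 3·285 + 195
285 = 1·195 + 90
195 = 2·90 + 15
90 = 6·15 + 0
Since gcd = 15 > 1, 9735 is not a unit mod 20520.

no inverse exists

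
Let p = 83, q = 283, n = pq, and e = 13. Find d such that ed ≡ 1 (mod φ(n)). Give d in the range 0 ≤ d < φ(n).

φ(n) = (p−1)(q−1) = 82·282 = 23124.
Need d with 13·d ≡ 1 (mod 23124). Apply the extended Euclidean algorithm:
23124 = 1778*13 + 10
13 = 1*10 + 3
10 = 3*3 + 1
3 = 3*1 + 0
Back-substitute:
1 = 10 − 3·3
1 = −3·13 + 4·10
1 = 4·23124 − 7115·13
So 13·(-7115) ≡ 1 (mod 23124), hence d ≡ -7115 ≡ 16009 (mod 23124).

16009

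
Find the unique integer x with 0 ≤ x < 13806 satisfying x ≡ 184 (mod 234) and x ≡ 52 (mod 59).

1822

Write x = 184 + 234·k. Then 234·k ≡ 52 − 184 ≡ 45 (mod 59).
Need 234⁻¹ mod 59. Extended Euclid on (59, 57):
59 = 1*57 + 2
57 = 28*2 + 1
2 = 2*1 + 0
Back-substitute:
1 = 57 − 28·2
1 = −28·59 + 29·57
234⁻¹ ≡ 29 (mod 59), so k ≡ 29·45 ≡ 7 (mod 59).
x = 184 + 234·7 = 1822.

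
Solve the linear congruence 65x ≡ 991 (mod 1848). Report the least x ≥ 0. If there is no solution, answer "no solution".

527

First find gcd(65, 1848):
1848 = 28×65 + 28
65 = 2×28 + 9
28 = 3×9 + 1
9 = 9×1 + 0
gcd = 1, so a unique solution mod 1848 exists.
Back-substitute for the Bézout coefficients:
1 = 28 − 3·9
1 = −3·65 + 7·28
1 = 7·1848 − 199·65
So 65·(-199) ≡ 1 (mod 1848), giving 65⁻¹ ≡ 1649.
x ≡ 65⁻¹·991 ≡ 1649·991 ≡ 527 (mod 1848).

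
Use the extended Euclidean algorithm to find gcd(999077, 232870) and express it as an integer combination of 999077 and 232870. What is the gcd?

Euclidean algorithm:
999077 = 4×232870 + 67597
232870 = 3×67597 + 30079
67597 = 2×30079 + 7439
30079 = 4×7439 + 323
7439 = 23×323 + 10
323 = 32×10 + 3
10 = 3×3 + 1
3 = 3×1 + 0
gcd(999077, 232870) = 1.
Working backward:
1 = 10 − 3·3
1 = −3·323 + 97·10
1 = 97·7439 − 2234·323
1 = −2234·30079 + 9033·7439
1 = 9033·67597 − 20300·30079
1 = −20300·232870 + 69933·67597
1 = 69933·999077 − 300032·232870
So 1 = (69933)·999077 + (-300032)·232870.

1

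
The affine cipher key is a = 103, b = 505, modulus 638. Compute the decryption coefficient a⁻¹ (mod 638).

Apply the Euclidean algorithm to 638 and 103:
638 = 6×103 + 20
103 = 5×20 + 3
20 = 6×3 + 2
3 = 1×2 + 1
2 = 2×1 + 0
Since gcd(103, 638) = 1, back-substitute to write 1 as a combination:
1 = 3 − 2
1 = −20 + 7·3
1 = 7·103 − 36·20
1 = −36·638 + 223·103
So 103·223 ≡ 1 (mod 638).

223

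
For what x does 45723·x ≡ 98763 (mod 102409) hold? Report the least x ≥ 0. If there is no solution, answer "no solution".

First find gcd(45723, 102409):
102409 = 2*45723 + 10963
45723 = 4*10963 + 1871
10963 = 5*1871 + 1608
1871 = 1*1608 + 263
1608 = 6*263 + 30
263 = 8*30 + 23
30 = 1*23 + 7
23 = 3*7 + 2
7 = 3*2 + 1
2 = 2*1 + 0
gcd = 1, so a unique solution mod 102409 exists.
Back-substitute for the Bézout coefficients:
1 = 7 − 3·2
1 = −3·23 + 10·7
1 = 10·30 − 13·23
1 = −13·263 + 114·30
1 = 114·1608 − 697·263
1 = −697·1871 + 811·1608
1 = 811·10963 − 4752·1871
1 = −4752·45723 + 19819·10963
1 = 19819·102409 − 44390·45723
So 45723·(-44390) ≡ 1 (mod 102409), giving 45723⁻¹ ≡ 58019.
x ≡ 45723⁻¹·98763 ≡ 58019·98763 ≡ 39720 (mod 102409).

39720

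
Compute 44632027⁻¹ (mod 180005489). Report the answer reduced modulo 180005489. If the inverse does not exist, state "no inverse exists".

Apply the Euclidean algorithm to 180005489 and 44632027:
180005489 = 4×44632027 + 1477381
44632027 = 30×1477381 + 310597
1477381 = 4×310597 + 234993
310597 = 1×234993 + 75604
234993 = 3×75604 + 8181
75604 = 9×8181 + 1975
8181 = 4×1975 + 281
1975 = 7×281 + 8
281 = 35×8 + 1
8 = 8×1 + 0
gcd = 1, so the inverse exists. Back-substitute:
1 = 281 − 35·8
1 = −35·1975 + 246·281
1 = 246·8181 − 1019·1975
1 = −1019·75604 + 9417·8181
1 = 9417·234993 − 29270·75604
1 = −29270·310597 + 38687·234993
1 = 38687·1477381 − 184018·310597
1 = −184018·44632027 + 5559227·1477381
1 = 5559227·180005489 − 22420926·44632027
Thus 44632027·(-22420926) ≡ 1 (mod 180005489); reducing, -22420926 mod 180005489 = 157584563.

157584563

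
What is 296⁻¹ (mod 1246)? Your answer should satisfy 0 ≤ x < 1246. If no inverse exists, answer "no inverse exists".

Euclidean algorithm on 1246, 296:
1246 = 4*296 + 62
296 = 4*62 + 48
62 = 1*48 + 14
48 = 3*14 + 6
14 = 2*6 + 2
6 = 3*2 + 0
gcd(296, 1246) = 2 ≠ 1, so 296 has no multiplicative inverse modulo 1246.

no inverse exists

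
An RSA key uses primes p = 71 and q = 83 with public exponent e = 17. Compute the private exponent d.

1013

φ(n) = (p−1)(q−1) = 70·82 = 5740.
Need d with 17·d ≡ 1 (mod 5740). Apply the extended Euclidean algorithm:
5740 = 337·17 + 11
17 = 1·11 + 6
11 = 1·6 + 5
6 = 1·5 + 1
5 = 5·1 + 0
Back-substitute:
1 = 6 − 5
1 = −11 + 2·6
1 = 2·17 − 3·11
1 = −3·5740 + 1013·17
So 17·1013 ≡ 1 (mod 5740), hence d = 1013.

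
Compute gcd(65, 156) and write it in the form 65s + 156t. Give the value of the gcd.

Apply Euclid's algorithm to 156 and 65:
156 = 2*65 + 26
65 = 2*26 + 13
26 = 2*13 + 0
gcd(65, 156) = 13.
Back-substituting:
13 = 65 − 2·26
13 = −2·156 + 5·65
So 13 = (-2)·156 + (5)·65.

13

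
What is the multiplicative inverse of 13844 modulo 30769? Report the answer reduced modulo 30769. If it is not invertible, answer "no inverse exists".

10506

Apply the Euclidean algorithm to 30769 and 13844:
30769 = 2*13844 + 3081
13844 = 4*3081 + 1520
3081 = 2*1520 + 41
1520 = 37*41 + 3
41 = 13*3 + 2
3 = 1*2 + 1
2 = 2*1 + 0
Since gcd(13844, 30769) = 1, back-substitute to write 1 as a combination:
1 = 3 − 2
1 = −41 + 14·3
1 = 14·1520 − 519·41
1 = −519·3081 + 1052·1520
1 = 1052·13844 − 4727·3081
1 = −4727·30769 + 10506·13844
So 13844·10506 ≡ 1 (mod 30769).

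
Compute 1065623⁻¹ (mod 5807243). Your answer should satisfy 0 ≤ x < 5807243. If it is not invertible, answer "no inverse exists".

Compute gcd(1065623, 5807243):
5807243 = 5×1065623 + 479128
1065623 = 2×479128 + 107367
479128 = 4×107367 + 49660
107367 = 2×49660 + 8047
49660 = 6×8047 + 1378
8047 = 5×1378 + 1157
1378 = 1×1157 + 221
1157 = 5×221 + 52
221 = 4×52 + 13
52 = 4×13 + 0
The gcd is 13, not 1, hence no inverse exists.

no inverse exists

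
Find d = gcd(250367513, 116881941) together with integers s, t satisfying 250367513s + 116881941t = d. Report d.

Apply Euclid's algorithm to 250367513 and 116881941:
250367513 = 2*116881941 + 16603631
116881941 = 7*16603631 + 656524
16603631 = 25*656524 + 190531
656524 = 3*190531 + 84931
190531 = 2*84931 + 20669
84931 = 4*20669 + 2255
20669 = 9*2255 + 374
2255 = 6*374 + 11
374 = 34*11 + 0
gcd(250367513, 116881941) = 11.
Express as a combination:
11 = 2255 − 6·374
11 = −6·20669 + 55·2255
11 = 55·84931 − 226·20669
11 = −226·190531 + 507·84931
11 = 507·656524 − 1747·190531
11 = −1747·16603631 + 44182·656524
11 = 44182·116881941 − 311021·16603631
11 = −311021·250367513 + 666224·116881941
So 11 = (-311021)·250367513 + (666224)·116881941.

11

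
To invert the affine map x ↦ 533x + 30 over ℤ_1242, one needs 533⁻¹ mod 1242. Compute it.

gcd(1242, 533) by repeated division:
1242 = 2*533 + 176
533 = 3*176 + 5
176 = 35*5 + 1
5 = 5*1 + 0
Since gcd(533, 1242) = 1, back-substitute to write 1 as a combination:
1 = 176 − 35·5
1 = −35·533 + 106·176
1 = 106·1242 − 247·533
So 533·(-247) ≡ 1 (mod 1242), and -247 ≡ 995 (mod 1242).

995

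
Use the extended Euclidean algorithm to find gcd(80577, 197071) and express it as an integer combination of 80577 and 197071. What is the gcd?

Euclidean algorithm:
197071 = 2·80577 + 35917
80577 = 2·35917 + 8743
35917 = 4·8743 + 945
8743 = 9·945 + 238
945 = 3·238 + 231
238 = 1·231 + 7
231 = 33·7 + 0
gcd(80577, 197071) = 7.
Working backward:
7 = 238 − 231
7 = −945 + 4·238
7 = 4·8743 − 37·945
7 = −37·35917 + 152·8743
7 = 152·80577 − 341·35917
7 = −341·197071 + 834·80577
So 7 = (-341)·197071 + (834)·80577.

7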